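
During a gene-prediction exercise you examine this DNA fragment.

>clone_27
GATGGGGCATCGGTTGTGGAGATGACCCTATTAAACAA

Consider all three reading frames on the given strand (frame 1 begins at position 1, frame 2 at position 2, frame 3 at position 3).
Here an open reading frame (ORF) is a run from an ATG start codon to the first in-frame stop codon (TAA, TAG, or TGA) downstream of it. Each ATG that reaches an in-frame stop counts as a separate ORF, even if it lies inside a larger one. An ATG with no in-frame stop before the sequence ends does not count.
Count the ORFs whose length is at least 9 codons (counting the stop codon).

Frame 1: GAT GGG GCA TCG GTT GTG GAG ATG ACC CTA TTA AAC — no ATG→stop ORF.
Frame 2: ATG GGG CAT CGG TTG TGG AGA TGA CCC TAT TAA ACA — ATG at 2, stop TGA at 23 → 24 nt.
Frame 3: TGG GGC ATC GGT TGT GGA GAT GAC CCT ATT AAA CAA — no ATG→stop ORF.
No ORF reaches 9 codons. Count = 0.

0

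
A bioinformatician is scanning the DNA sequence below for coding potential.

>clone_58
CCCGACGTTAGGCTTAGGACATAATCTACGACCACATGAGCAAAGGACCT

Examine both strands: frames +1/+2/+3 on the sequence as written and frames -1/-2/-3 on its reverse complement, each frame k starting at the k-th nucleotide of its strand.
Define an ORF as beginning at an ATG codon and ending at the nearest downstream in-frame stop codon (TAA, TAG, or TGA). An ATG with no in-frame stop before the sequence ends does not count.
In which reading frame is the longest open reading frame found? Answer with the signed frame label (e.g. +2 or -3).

-2

Reverse complement (5'→3'): AGGTCCTTTGCTCATGTGGTCGTAGATTATGTCCTAAGCCTAACGTCGGG
Frame +1: CCC GAC GTT AGG CTT AGG ACA TAA TCT ACG ACC ACA TGA GCA AAG GAC — no ATG→stop ORF.
Frame +2: CCG ACG TTA GGC TTA GGA CAT AAT CTA CGA CCA CAT GAG CAA AGG ACC — no ATG→stop ORF.
Frame +3: CGA CGT TAG GCT TAG GAC ATA ATC TAC GAC CAC ATG AGC AAA GGA CCT — no ATG→stop ORF.
Frame -1: AGG TCC TTT GCT CAT GTG GTC GTA GAT TAT GTC CTA AGC CTA ACG TCG — no ATG→stop ORF.
Frame -2: GGT CCT TTG CTC ATG TGG TCG TAG ATT ATG TCC TAA GCC TAA CGT CGG — ATG at 14, stop TAG at 23 → 12 nt; ATG at 29, stop TAA at 35 → 9 nt.
Frame -3: GTC CTT TGC TCA TGT GGT CGT AGA TTA TGT CCT AAG CCT AAC GTC GGG — no ATG→stop ORF.
Longest ORF is 12 nt in frame -2 (positions 14–25).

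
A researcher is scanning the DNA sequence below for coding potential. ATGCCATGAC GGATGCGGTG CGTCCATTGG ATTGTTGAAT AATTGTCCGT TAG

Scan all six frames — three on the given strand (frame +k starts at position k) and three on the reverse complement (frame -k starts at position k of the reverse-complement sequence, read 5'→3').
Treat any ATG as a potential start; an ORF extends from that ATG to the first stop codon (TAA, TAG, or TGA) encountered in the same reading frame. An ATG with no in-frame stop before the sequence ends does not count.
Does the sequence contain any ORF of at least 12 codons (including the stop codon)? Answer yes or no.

Reverse complement (5'→3'): CTAACGGACAATTATTCAACAATCCAATGGACGCACCGCATCCGTCATGGCAT
Frame +1: ATG CCA TGA CGG ATG CGG TGC GTC CAT TGG ATT GTT GAA TAA TTG TCC GTT — ATG at 1, stop TGA at 7 → 9 nt; ATG at 13, stop TAA at 40 → 30 nt.
Frame +2: TGC CAT GAC GGA TGC GGT GCG TCC ATT GGA TTG TTG AAT AAT TGT CCG TTA — no ATG→stop ORF.
Frame +3: GCC ATG ACG GAT GCG GTG CGT CCA TTG GAT TGT TGA ATA ATT GTC CGT TAG — ATG at 6, stop TGA at 36 → 33 nt.
Frame -1: CTA ACG GAC AAT TAT TCA ACA ATC CAA TGG ACG CAC CGC ATC CGT CAT GGC — no ATG→stop ORF.
Frame -2: TAA CGG ACA ATT ATT CAA CAA TCC AAT GGA CGC ACC GCA TCC GTC ATG GCA — no ATG→stop ORF.
Frame -3: AAC GGA CAA TTA TTC AAC AAT CCA ATG GAC GCA CCG CAT CCG TCA TGG CAT — no ATG→stop ORF.
Largest ORF found is 11 codons < 12, so no.

no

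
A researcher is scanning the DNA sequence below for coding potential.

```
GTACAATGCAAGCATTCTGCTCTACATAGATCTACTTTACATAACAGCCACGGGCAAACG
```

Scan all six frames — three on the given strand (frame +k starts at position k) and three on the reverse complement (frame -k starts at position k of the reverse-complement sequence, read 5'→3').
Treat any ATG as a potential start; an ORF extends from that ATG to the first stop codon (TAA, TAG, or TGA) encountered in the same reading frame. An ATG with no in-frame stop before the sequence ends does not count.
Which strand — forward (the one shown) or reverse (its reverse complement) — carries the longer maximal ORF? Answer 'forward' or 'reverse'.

forward

Reverse complement (5'→3'): CGTTTGCCCGTGGCTGTTATGTAAAGTAGATCTATGTAGAGCAGAATGCTTGCATTGTAC
Frame +1: GTA CAA TGC AAG CAT TCT GCT CTA CAT AGA TCT ACT TTA CAT AAC AGC CAC GGG CAA ACG — no ATG→stop ORF.
Frame +2: TAC AAT GCA AGC ATT CTG CTC TAC ATA GAT CTA CTT TAC ATA ACA GCC ACG GGC AAA — no ATG→stop ORF.
Frame +3: ACA ATG CAA GCA TTC TGC TCT ACA TAG ATC TAC TTT ACA TAA CAG CCA CGG GCA AAC — ATG at 6, stop TAG at 27 → 24 nt.
Frame -1: CGT TTG CCC GTG GCT GTT ATG TAA AGT AGA TCT ATG TAG AGC AGA ATG CTT GCA TTG TAC — ATG at 19, stop TAA at 22 → 6 nt; ATG at 34, stop TAG at 37 → 6 nt.
Frame -2: GTT TGC CCG TGG CTG TTA TGT AAA GTA GAT CTA TGT AGA GCA GAA TGC TTG CAT TGT — no ATG→stop ORF.
Frame -3: TTT GCC CGT GGC TGT TAT GTA AAG TAG ATC TAT GTA GAG CAG AAT GCT TGC ATT GTA — no ATG→stop ORF.
Forward-strand max 24 nt; reverse-strand max 6 nt. The forward strand has the longer ORF.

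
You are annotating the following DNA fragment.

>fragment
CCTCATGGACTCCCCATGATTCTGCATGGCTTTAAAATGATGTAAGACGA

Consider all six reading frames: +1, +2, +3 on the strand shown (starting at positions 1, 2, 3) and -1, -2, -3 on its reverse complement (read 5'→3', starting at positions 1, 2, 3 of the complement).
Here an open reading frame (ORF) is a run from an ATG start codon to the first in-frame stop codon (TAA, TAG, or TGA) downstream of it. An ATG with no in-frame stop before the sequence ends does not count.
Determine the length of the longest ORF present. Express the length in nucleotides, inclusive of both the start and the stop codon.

Reverse complement (5'→3'): TCGTCTTACATCATTTTAAAGCCATGCAGAATCATGGGGAGTCCATGAGG
Frame +1: CCT CAT GGA CTC CCC ATG ATT CTG CAT GGC TTT AAA ATG ATG TAA GAC — ATG at 16, stop TAA at 43 → 30 nt; ATG at 37, stop TAA at 43 → 9 nt; ATG at 40, stop TAA at 43 → 6 nt.
Frame +2: CTC ATG GAC TCC CCA TGA TTC TGC ATG GCT TTA AAA TGA TGT AAG ACG — ATG at 5, stop TGA at 17 → 15 nt; ATG at 26, stop TGA at 38 → 15 nt.
Frame +3: TCA TGG ACT CCC CAT GAT TCT GCA TGG CTT TAA AAT GAT GTA AGA CGA — no ATG→stop ORF.
Frame -1: TCG TCT TAC ATC ATT TTA AAG CCA TGC AGA ATC ATG GGG AGT CCA TGA — ATG at 34, stop TGA at 46 → 15 nt.
Frame -2: CGT CTT ACA TCA TTT TAA AGC CAT GCA GAA TCA TGG GGA GTC CAT GAG — no ATG→stop ORF.
Frame -3: GTC TTA CAT CAT TTT AAA GCC ATG CAG AAT CAT GGG GAG TCC ATG AGG — no ATG→stop ORF.
Longest: frame +1, positions 16–45, 30 nt = 10 codons = 9 aa. → 30 nucleotides.

30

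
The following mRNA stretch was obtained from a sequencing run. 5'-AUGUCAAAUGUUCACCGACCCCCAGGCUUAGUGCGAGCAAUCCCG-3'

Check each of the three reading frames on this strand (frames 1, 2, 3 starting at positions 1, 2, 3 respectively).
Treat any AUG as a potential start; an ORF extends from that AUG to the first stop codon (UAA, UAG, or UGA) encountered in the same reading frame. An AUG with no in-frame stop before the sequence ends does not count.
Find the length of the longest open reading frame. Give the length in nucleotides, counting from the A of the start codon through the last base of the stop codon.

Frame 1: AUG UCA AAU GUU CAC CGA CCC CCA GGC UUA GUG CGA GCA AUC CCG — no AUG→stop ORF.
Frame 2: UGU CAA AUG UUC ACC GAC CCC CAG GCU UAG UGC GAG CAA UCC — AUG at 8, stop UAG at 29 → 24 nt.
Frame 3: GUC AAA UGU UCA CCG ACC CCC AGG CUU AGU GCG AGC AAU CCC — no AUG→stop ORF.
Longest: frame 2, positions 8–31, 24 nt = 8 codons = 7 aa. → 24 nucleotides.

24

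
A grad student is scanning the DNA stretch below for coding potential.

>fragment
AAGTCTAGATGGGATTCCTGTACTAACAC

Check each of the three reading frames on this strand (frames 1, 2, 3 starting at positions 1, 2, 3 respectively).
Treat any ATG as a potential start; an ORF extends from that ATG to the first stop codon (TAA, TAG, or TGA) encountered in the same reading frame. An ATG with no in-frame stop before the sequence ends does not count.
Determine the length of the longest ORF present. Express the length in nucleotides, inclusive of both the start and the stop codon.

Frame 1: AAG TCT AGA TGG GAT TCC TGT ACT AAC — no ATG→stop ORF.
Frame 2: AGT CTA GAT GGG ATT CCT GTA CTA ACA — no ATG→stop ORF.
Frame 3: GTC TAG ATG GGA TTC CTG TAC TAA CAC — ATG at 9, stop TAA at 24 → 18 nt.
Longest: frame 3, positions 9–26, 18 nt = 6 codons = 5 aa. → 18 nucleotides.

18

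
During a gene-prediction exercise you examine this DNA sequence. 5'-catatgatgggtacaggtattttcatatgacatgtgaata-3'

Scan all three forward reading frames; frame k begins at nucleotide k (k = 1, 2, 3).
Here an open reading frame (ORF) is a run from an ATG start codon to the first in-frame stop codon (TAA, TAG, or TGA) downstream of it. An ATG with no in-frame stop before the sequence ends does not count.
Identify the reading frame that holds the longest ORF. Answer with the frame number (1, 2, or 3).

1

Frame 1: CAT ATG ATG GGT ACA GGT ATT TTC ATA TGA CAT GTG AAT — ATG at 4, stop TGA at 28 → 27 nt; ATG at 7, stop TGA at 28 → 24 nt.
Frame 2: ATA TGA TGG GTA CAG GTA TTT TCA TAT GAC ATG TGA ATA — ATG at 32, stop TGA at 35 → 6 nt.
Frame 3: TAT GAT GGG TAC AGG TAT TTT CAT ATG ACA TGT GAA — no ATG→stop ORF.
Longest ORF is 27 nt in frame 1 (positions 4–30).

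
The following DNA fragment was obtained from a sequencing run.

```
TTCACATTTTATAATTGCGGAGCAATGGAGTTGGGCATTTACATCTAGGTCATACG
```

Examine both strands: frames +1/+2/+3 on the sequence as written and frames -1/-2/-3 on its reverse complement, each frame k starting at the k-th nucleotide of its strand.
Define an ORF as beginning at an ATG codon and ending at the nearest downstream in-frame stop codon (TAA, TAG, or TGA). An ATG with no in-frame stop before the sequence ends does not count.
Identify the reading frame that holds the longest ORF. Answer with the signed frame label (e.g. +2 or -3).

-1

Reverse complement (5'→3'): CGTATGACCTAGATGTAAATGCCCAACTCCATTGCTCCGCAATTATAAAATGTGAA
Frame +1: TTC ACA TTT TAT AAT TGC GGA GCA ATG GAG TTG GGC ATT TAC ATC TAG GTC ATA — ATG at 25, stop TAG at 46 → 24 nt.
Frame +2: TCA CAT TTT ATA ATT GCG GAG CAA TGG AGT TGG GCA TTT ACA TCT AGG TCA TAC — no ATG→stop ORF.
Frame +3: CAC ATT TTA TAA TTG CGG AGC AAT GGA GTT GGG CAT TTA CAT CTA GGT CAT ACG — no ATG→stop ORF.
Frame -1: CGT ATG ACC TAG ATG TAA ATG CCC AAC TCC ATT GCT CCG CAA TTA TAA AAT GTG — ATG at 4, stop TAG at 10 → 9 nt; ATG at 13, stop TAA at 16 → 6 nt; ATG at 19, stop TAA at 46 → 30 nt.
Frame -2: GTA TGA CCT AGA TGT AAA TGC CCA ACT CCA TTG CTC CGC AAT TAT AAA ATG TGA — ATG at 50, stop TGA at 53 → 6 nt.
Frame -3: TAT GAC CTA GAT GTA AAT GCC CAA CTC CAT TGC TCC GCA ATT ATA AAA TGT GAA — no ATG→stop ORF.
Longest ORF is 30 nt in frame -1 (positions 19–48).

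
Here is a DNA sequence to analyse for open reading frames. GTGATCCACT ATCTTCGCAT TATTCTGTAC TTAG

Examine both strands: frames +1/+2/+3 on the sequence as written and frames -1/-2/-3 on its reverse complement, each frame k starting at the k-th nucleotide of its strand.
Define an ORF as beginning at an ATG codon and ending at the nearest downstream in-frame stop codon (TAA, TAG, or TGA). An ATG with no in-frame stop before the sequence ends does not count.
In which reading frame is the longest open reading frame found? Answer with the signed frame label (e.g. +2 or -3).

-3

Reverse complement (5'→3'): CTAAGTACAGAATAATGCGAAGATAGTGGATCAC
Frame +1: GTG ATC CAC TAT CTT CGC ATT ATT CTG TAC TTA — no ATG→stop ORF.
Frame +2: TGA TCC ACT ATC TTC GCA TTA TTC TGT ACT TAG — no ATG→stop ORF.
Frame +3: GAT CCA CTA TCT TCG CAT TAT TCT GTA CTT — no ATG→stop ORF.
Frame -1: CTA AGT ACA GAA TAA TGC GAA GAT AGT GGA TCA — no ATG→stop ORF.
Frame -2: TAA GTA CAG AAT AAT GCG AAG ATA GTG GAT CAC — no ATG→stop ORF.
Frame -3: AAG TAC AGA ATA ATG CGA AGA TAG TGG ATC — ATG at 15, stop TAG at 24 → 12 nt.
Longest ORF is 12 nt in frame -3 (positions 15–26).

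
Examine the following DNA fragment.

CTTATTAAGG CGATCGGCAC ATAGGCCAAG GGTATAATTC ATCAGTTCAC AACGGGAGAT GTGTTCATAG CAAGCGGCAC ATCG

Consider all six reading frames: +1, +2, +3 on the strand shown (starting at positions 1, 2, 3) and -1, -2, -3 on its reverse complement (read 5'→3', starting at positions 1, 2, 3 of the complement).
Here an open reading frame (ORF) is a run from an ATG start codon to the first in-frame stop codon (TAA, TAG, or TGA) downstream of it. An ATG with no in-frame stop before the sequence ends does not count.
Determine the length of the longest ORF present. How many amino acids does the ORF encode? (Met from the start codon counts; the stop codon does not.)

Reverse complement (5'→3'): CGATGTGCCGCTTGCTATGAACACATCTCCCGTTGTGAACTGATGAATTATACCCTTGGCCTATGTGCCGATCGCCTTAATAAG
Frame +1: CTT ATT AAG GCG ATC GGC ACA TAG GCC AAG GGT ATA ATT CAT CAG TTC ACA ACG GGA GAT GTG TTC ATA GCA AGC GGC ACA TCG — no ATG→stop ORF.
Frame +2: TTA TTA AGG CGA TCG GCA CAT AGG CCA AGG GTA TAA TTC ATC AGT TCA CAA CGG GAG ATG TGT TCA TAG CAA GCG GCA CAT — ATG at 59, stop TAG at 68 → 12 nt.
Frame +3: TAT TAA GGC GAT CGG CAC ATA GGC CAA GGG TAT AAT TCA TCA GTT CAC AAC GGG AGA TGT GTT CAT AGC AAG CGG CAC ATC — no ATG→stop ORF.
Frame -1: CGA TGT GCC GCT TGC TAT GAA CAC ATC TCC CGT TGT GAA CTG ATG AAT TAT ACC CTT GGC CTA TGT GCC GAT CGC CTT AAT AAG — no ATG→stop ORF.
Frame -2: GAT GTG CCG CTT GCT ATG AAC ACA TCT CCC GTT GTG AAC TGA TGA ATT ATA CCC TTG GCC TAT GTG CCG ATC GCC TTA ATA — ATG at 17, stop TGA at 41 → 27 nt.
Frame -3: ATG TGC CGC TTG CTA TGA ACA CAT CTC CCG TTG TGA ACT GAT GAA TTA TAC CCT TGG CCT ATG TGC CGA TCG CCT TAA TAA — ATG at 3, stop TGA at 18 → 18 nt; ATG at 63, stop TAA at 78 → 18 nt.
Longest: frame -2, positions 17–43, 27 nt = 9 codons = 8 aa. → 8 amino acids.

8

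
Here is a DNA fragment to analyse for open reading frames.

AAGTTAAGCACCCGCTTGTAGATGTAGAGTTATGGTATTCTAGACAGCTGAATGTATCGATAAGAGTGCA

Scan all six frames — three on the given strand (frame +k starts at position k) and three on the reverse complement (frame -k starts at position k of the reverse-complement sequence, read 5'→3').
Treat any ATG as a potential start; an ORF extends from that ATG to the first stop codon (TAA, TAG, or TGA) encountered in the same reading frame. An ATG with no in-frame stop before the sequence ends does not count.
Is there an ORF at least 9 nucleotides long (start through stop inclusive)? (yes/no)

Reverse complement (5'→3'): TGCACTCTTATCGATACATTCAGCTGTCTAGAATACCATAACTCTACATCTACAAGCGGGTGCTTAACTT
Frame +1: AAG TTA AGC ACC CGC TTG TAG ATG TAG AGT TAT GGT ATT CTA GAC AGC TGA ATG TAT CGA TAA GAG TGC — ATG at 22, stop TAG at 25 → 6 nt; ATG at 52, stop TAA at 61 → 12 nt.
Frame +2: AGT TAA GCA CCC GCT TGT AGA TGT AGA GTT ATG GTA TTC TAG ACA GCT GAA TGT ATC GAT AAG AGT GCA — ATG at 32, stop TAG at 41 → 12 nt.
Frame +3: GTT AAG CAC CCG CTT GTA GAT GTA GAG TTA TGG TAT TCT AGA CAG CTG AAT GTA TCG ATA AGA GTG — no ATG→stop ORF.
Frame -1: TGC ACT CTT ATC GAT ACA TTC AGC TGT CTA GAA TAC CAT AAC TCT ACA TCT ACA AGC GGG TGC TTA ACT — no ATG→stop ORF.
Frame -2: GCA CTC TTA TCG ATA CAT TCA GCT GTC TAG AAT ACC ATA ACT CTA CAT CTA CAA GCG GGT GCT TAA CTT — no ATG→stop ORF.
Frame -3: CAC TCT TAT CGA TAC ATT CAG CTG TCT AGA ATA CCA TAA CTC TAC ATC TAC AAG CGG GTG CTT AAC — no ATG→stop ORF.
Frame +1 has an ORF of 12 nucleotides (positions 52–63) ≥ 9, so yes.

yes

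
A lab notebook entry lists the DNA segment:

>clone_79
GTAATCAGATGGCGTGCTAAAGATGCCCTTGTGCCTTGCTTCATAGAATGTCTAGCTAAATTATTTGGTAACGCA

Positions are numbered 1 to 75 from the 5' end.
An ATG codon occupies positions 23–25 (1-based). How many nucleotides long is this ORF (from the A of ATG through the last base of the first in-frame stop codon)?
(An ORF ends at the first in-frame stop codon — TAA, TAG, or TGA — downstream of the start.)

Codons from position 23: ATG (23–25), CCC (26–28), TTG (29–31), TGC (32–34), CTT (35–37), GCT (38–40), TCA (41–43), TAG (44–46).
TAG is the first in-frame stop; ORF spans 23–46, 24 nucleotides.

24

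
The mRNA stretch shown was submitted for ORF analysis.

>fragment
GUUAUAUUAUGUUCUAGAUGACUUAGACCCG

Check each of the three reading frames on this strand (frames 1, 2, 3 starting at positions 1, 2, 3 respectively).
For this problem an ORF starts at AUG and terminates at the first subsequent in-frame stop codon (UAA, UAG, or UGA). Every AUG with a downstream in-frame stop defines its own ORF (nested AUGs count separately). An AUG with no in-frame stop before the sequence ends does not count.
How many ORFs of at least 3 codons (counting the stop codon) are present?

Frame 1: GUU AUA UUA UGU UCU AGA UGA CUU AGA CCC — no AUG→stop ORF.
Frame 2: UUA UAU UAU GUU CUA GAU GAC UUA GAC CCG — no AUG→stop ORF.
Frame 3: UAU AUU AUG UUC UAG AUG ACU UAG ACC — AUG at 9, stop UAG at 15 → 9 nt; AUG at 18, stop UAG at 24 → 9 nt.
ORFs ≥ 3 codons: frame 3 9–17 (3 codons), frame 3 18–26 (3 codons). Count = 2.

2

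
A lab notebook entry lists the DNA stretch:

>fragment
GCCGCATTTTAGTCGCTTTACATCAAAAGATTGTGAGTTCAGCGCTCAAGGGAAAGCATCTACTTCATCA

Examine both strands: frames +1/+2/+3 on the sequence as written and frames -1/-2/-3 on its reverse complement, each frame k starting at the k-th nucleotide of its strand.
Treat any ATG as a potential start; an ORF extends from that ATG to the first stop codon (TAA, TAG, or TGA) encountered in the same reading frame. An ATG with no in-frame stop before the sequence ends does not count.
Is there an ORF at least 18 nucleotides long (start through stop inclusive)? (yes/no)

Reverse complement (5'→3'): TGATGAAGTAGATGCTTTCCCTTGAGCGCTGAACTCACAATCTTTTGATGTAAAGCGACTAAAATGCGGC
Frame +1: GCC GCA TTT TAG TCG CTT TAC ATC AAA AGA TTG TGA GTT CAG CGC TCA AGG GAA AGC ATC TAC TTC ATC — no ATG→stop ORF.
Frame +2: CCG CAT TTT AGT CGC TTT ACA TCA AAA GAT TGT GAG TTC AGC GCT CAA GGG AAA GCA TCT ACT TCA TCA — no ATG→stop ORF.
Frame +3: CGC ATT TTA GTC GCT TTA CAT CAA AAG ATT GTG AGT TCA GCG CTC AAG GGA AAG CAT CTA CTT CAT — no ATG→stop ORF.
Frame -1: TGA TGA AGT AGA TGC TTT CCC TTG AGC GCT GAA CTC ACA ATC TTT TGA TGT AAA GCG ACT AAA ATG CGG — no ATG→stop ORF.
Frame -2: GAT GAA GTA GAT GCT TTC CCT TGA GCG CTG AAC TCA CAA TCT TTT GAT GTA AAG CGA CTA AAA TGC GGC — no ATG→stop ORF.
Frame -3: ATG AAG TAG ATG CTT TCC CTT GAG CGC TGA ACT CAC AAT CTT TTG ATG TAA AGC GAC TAA AAT GCG — ATG at 3, stop TAG at 9 → 9 nt; ATG at 12, stop TGA at 30 → 21 nt; ATG at 48, stop TAA at 51 → 6 nt.
Frame -3 has an ORF of 21 nucleotides (positions 12–32) ≥ 18, so yes.

yes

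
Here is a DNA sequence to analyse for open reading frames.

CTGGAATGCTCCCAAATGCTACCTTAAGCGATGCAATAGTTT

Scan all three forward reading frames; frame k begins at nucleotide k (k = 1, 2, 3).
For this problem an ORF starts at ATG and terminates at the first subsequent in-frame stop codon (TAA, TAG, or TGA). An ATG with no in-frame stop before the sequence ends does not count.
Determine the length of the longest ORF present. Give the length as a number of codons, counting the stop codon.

4

Frame 1: CTG GAA TGC TCC CAA ATG CTA CCT TAA GCG ATG CAA TAG TTT — ATG at 16, stop TAA at 25 → 12 nt; ATG at 31, stop TAG at 37 → 9 nt.
Frame 2: TGG AAT GCT CCC AAA TGC TAC CTT AAG CGA TGC AAT AGT — no ATG→stop ORF.
Frame 3: GGA ATG CTC CCA AAT GCT ACC TTA AGC GAT GCA ATA GTT — no ATG→stop ORF.
Longest: frame 1, positions 16–27, 12 nt = 4 codons = 3 aa. → 4 codons.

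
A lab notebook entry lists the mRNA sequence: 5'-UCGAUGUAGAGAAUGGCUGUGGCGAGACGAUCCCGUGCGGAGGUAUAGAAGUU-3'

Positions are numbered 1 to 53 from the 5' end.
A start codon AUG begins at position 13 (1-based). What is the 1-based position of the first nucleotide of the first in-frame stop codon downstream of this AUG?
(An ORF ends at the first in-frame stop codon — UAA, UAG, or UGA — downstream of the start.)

46

Codons from position 13: AUG (13–15), GCU (16–18), GUG (19–21), GCG (22–24), AGA (25–27), CGA (28–30), UCC (31–33), CGU (34–36), GCG (37–39), GAG (40–42), GUA (43–45), UAG (46–48).
UAG is a stop codon; it begins at position 46.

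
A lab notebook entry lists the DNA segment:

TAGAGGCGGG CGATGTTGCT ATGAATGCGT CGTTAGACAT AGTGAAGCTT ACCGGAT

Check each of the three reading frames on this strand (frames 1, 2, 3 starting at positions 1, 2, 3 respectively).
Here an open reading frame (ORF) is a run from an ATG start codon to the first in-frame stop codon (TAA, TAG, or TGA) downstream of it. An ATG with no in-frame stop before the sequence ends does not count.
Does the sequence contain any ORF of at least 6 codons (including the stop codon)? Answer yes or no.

no

Frame 1: TAG AGG CGG GCG ATG TTG CTA TGA ATG CGT CGT TAG ACA TAG TGA AGC TTA CCG GAT — ATG at 13, stop TGA at 22 → 12 nt; ATG at 25, stop TAG at 34 → 12 nt.
Frame 2: AGA GGC GGG CGA TGT TGC TAT GAA TGC GTC GTT AGA CAT AGT GAA GCT TAC CGG — no ATG→stop ORF.
Frame 3: GAG GCG GGC GAT GTT GCT ATG AAT GCG TCG TTA GAC ATA GTG AAG CTT ACC GGA — no ATG→stop ORF.
Largest ORF found is 4 codons < 6, so no.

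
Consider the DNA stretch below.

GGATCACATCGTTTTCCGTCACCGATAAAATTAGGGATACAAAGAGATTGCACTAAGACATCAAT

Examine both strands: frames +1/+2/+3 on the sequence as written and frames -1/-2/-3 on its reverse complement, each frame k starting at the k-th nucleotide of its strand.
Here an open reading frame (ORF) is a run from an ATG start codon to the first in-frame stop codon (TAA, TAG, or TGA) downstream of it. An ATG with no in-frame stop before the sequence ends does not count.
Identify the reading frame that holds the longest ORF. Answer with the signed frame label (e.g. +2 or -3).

Reverse complement (5'→3'): ATTGATGTCTTAGTGCAATCTCTTTGTATCCCTAATTTTATCGGTGACGGAAAACGATGTGATCC
Frame +1: GGA TCA CAT CGT TTT CCG TCA CCG ATA AAA TTA GGG ATA CAA AGA GAT TGC ACT AAG ACA TCA — no ATG→stop ORF.
Frame +2: GAT CAC ATC GTT TTC CGT CAC CGA TAA AAT TAG GGA TAC AAA GAG ATT GCA CTA AGA CAT CAA — no ATG→stop ORF.
Frame +3: ATC ACA TCG TTT TCC GTC ACC GAT AAA ATT AGG GAT ACA AAG AGA TTG CAC TAA GAC ATC AAT — no ATG→stop ORF.
Frame -1: ATT GAT GTC TTA GTG CAA TCT CTT TGT ATC CCT AAT TTT ATC GGT GAC GGA AAA CGA TGT GAT — no ATG→stop ORF.
Frame -2: TTG ATG TCT TAG TGC AAT CTC TTT GTA TCC CTA ATT TTA TCG GTG ACG GAA AAC GAT GTG ATC — ATG at 5, stop TAG at 11 → 9 nt.
Frame -3: TGA TGT CTT AGT GCA ATC TCT TTG TAT CCC TAA TTT TAT CGG TGA CGG AAA ACG ATG TGA TCC — ATG at 57, stop TGA at 60 → 6 nt.
Longest ORF is 9 nt in frame -2 (positions 5–13).

-2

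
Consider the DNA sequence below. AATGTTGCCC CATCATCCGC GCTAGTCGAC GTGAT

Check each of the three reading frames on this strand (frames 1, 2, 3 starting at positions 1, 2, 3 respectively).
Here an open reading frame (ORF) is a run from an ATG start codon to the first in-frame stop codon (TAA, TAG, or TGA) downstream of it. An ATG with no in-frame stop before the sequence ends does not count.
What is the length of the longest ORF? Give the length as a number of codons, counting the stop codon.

8

Frame 1: AAT GTT GCC CCA TCA TCC GCG CTA GTC GAC GTG — no ATG→stop ORF.
Frame 2: ATG TTG CCC CAT CAT CCG CGC TAG TCG ACG TGA — ATG at 2, stop TAG at 23 → 24 nt.
Frame 3: TGT TGC CCC ATC ATC CGC GCT AGT CGA CGT GAT — no ATG→stop ORF.
Longest: frame 2, positions 2–25, 24 nt = 8 codons = 7 aa. → 8 codons.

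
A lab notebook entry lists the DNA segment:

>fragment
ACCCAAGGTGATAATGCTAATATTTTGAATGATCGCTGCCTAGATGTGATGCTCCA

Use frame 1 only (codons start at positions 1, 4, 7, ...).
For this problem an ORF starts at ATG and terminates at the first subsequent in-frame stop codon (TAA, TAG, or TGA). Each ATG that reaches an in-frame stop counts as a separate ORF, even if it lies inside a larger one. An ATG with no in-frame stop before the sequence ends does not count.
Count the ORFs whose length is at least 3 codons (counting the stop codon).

0

Frame 1: ACC CAA GGT GAT AAT GCT AAT ATT TTG AAT GAT CGC TGC CTA GAT GTG ATG CTC — no ATG→stop ORF.
No ORF reaches 3 codons. Count = 0.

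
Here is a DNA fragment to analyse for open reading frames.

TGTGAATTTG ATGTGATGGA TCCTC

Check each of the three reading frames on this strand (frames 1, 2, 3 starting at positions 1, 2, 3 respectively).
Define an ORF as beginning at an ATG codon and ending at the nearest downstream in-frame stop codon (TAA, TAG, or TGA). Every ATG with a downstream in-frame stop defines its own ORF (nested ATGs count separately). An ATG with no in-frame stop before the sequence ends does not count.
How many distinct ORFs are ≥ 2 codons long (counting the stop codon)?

1

Frame 1: TGT GAA TTT GAT GTG ATG GAT CCT — no ATG→stop ORF.
Frame 2: GTG AAT TTG ATG TGA TGG ATC CTC — ATG at 11, stop TGA at 14 → 6 nt.
Frame 3: TGA ATT TGA TGT GAT GGA TCC — no ATG→stop ORF.
ORFs ≥ 2 codons: frame 2 11–16 (2 codons). Count = 1.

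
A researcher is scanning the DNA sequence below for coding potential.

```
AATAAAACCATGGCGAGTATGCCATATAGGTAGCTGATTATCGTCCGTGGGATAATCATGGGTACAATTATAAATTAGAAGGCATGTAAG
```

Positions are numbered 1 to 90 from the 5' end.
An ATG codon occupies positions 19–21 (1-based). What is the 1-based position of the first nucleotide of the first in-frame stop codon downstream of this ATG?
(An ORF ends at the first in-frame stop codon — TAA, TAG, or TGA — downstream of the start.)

Codons from position 19: ATG (19–21), CCA (22–24), TAT (25–27), AGG (28–30), TAG (31–33).
TAG is a stop codon; it begins at position 31.

31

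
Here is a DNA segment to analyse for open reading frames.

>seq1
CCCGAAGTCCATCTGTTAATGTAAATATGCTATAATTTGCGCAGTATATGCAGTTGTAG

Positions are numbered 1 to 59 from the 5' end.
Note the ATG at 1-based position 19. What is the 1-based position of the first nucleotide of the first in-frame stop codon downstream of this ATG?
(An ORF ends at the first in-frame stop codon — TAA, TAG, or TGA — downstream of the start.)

Codons from position 19: ATG (19–21), TAA (22–24).
TAA is a stop codon; it begins at position 22.

22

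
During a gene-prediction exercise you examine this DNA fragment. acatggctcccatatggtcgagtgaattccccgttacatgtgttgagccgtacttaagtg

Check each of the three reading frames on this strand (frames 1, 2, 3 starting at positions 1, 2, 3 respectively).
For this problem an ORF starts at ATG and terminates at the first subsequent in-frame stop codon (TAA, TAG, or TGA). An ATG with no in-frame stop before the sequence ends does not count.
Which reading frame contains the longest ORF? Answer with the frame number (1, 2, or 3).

Frame 1: ACA TGG CTC CCA TAT GGT CGA GTG AAT TCC CCG TTA CAT GTG TTG AGC CGT ACT TAA GTG — no ATG→stop ORF.
Frame 2: CAT GGC TCC CAT ATG GTC GAG TGA ATT CCC CGT TAC ATG TGT TGA GCC GTA CTT AAG — ATG at 14, stop TGA at 23 → 12 nt; ATG at 38, stop TGA at 44 → 9 nt.
Frame 3: ATG GCT CCC ATA TGG TCG AGT GAA TTC CCC GTT ACA TGT GTT GAG CCG TAC TTA AGT — no ATG→stop ORF.
Longest ORF is 12 nt in frame 2 (positions 14–25).

2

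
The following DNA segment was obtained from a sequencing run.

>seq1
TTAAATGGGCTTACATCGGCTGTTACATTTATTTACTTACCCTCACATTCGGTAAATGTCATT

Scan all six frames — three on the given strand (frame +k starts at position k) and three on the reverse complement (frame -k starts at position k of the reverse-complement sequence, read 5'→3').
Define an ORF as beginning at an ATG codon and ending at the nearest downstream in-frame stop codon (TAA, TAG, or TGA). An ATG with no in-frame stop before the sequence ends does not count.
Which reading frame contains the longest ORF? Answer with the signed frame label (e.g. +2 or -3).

Reverse complement (5'→3'): AATGACATTTACCGAATGTGAGGGTAAGTAAATAAATGTAACAGCCGATGTAAGCCCATTTAA
Frame +1: TTA AAT GGG CTT ACA TCG GCT GTT ACA TTT ATT TAC TTA CCC TCA CAT TCG GTA AAT GTC ATT — no ATG→stop ORF.
Frame +2: TAA ATG GGC TTA CAT CGG CTG TTA CAT TTA TTT ACT TAC CCT CAC ATT CGG TAA ATG TCA — ATG at 5, stop TAA at 53 → 51 nt.
Frame +3: AAA TGG GCT TAC ATC GGC TGT TAC ATT TAT TTA CTT ACC CTC ACA TTC GGT AAA TGT CAT — no ATG→stop ORF.
Frame -1: AAT GAC ATT TAC CGA ATG TGA GGG TAA GTA AAT AAA TGT AAC AGC CGA TGT AAG CCC ATT TAA — ATG at 16, stop TGA at 19 → 6 nt.
Frame -2: ATG ACA TTT ACC GAA TGT GAG GGT AAG TAA ATA AAT GTA ACA GCC GAT GTA AGC CCA TTT — ATG at 2, stop TAA at 29 → 30 nt.
Frame -3: TGA CAT TTA CCG AAT GTG AGG GTA AGT AAA TAA ATG TAA CAG CCG ATG TAA GCC CAT TTA — ATG at 36, stop TAA at 39 → 6 nt; ATG at 48, stop TAA at 51 → 6 nt.
Longest ORF is 51 nt in frame +2 (positions 5–55).

+2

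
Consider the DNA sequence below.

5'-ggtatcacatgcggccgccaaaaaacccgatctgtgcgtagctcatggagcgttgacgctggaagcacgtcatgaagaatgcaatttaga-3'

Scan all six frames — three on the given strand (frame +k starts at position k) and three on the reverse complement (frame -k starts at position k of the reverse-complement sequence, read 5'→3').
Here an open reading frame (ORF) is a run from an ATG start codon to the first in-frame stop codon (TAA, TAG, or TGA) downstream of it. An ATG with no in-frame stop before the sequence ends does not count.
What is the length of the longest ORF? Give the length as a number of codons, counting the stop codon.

Reverse complement (5'→3'): TCTAAATTGCATTCTTCATGACGTGCTTCCAGCGTCAACGCTCCATGAGCTACGCACAGATCGGGTTTTTTGGCGGCCGCATGTGATACC
Frame +1: GGT ATC ACA TGC GGC CGC CAA AAA ACC CGA TCT GTG CGT AGC TCA TGG AGC GTT GAC GCT GGA AGC ACG TCA TGA AGA ATG CAA TTT AGA — no ATG→stop ORF.
Frame +2: GTA TCA CAT GCG GCC GCC AAA AAA CCC GAT CTG TGC GTA GCT CAT GGA GCG TTG ACG CTG GAA GCA CGT CAT GAA GAA TGC AAT TTA — no ATG→stop ORF.
Frame +3: TAT CAC ATG CGG CCG CCA AAA AAC CCG ATC TGT GCG TAG CTC ATG GAG CGT TGA CGC TGG AAG CAC GTC ATG AAG AAT GCA ATT TAG — ATG at 9, stop TAG at 39 → 33 nt; ATG at 45, stop TGA at 54 → 12 nt; ATG at 72, stop TAG at 87 → 18 nt.
Frame -1: TCT AAA TTG CAT TCT TCA TGA CGT GCT TCC AGC GTC AAC GCT CCA TGA GCT ACG CAC AGA TCG GGT TTT TTG GCG GCC GCA TGT GAT ACC — no ATG→stop ORF.
Frame -2: CTA AAT TGC ATT CTT CAT GAC GTG CTT CCA GCG TCA ACG CTC CAT GAG CTA CGC ACA GAT CGG GTT TTT TGG CGG CCG CAT GTG ATA — no ATG→stop ORF.
Frame -3: TAA ATT GCA TTC TTC ATG ACG TGC TTC CAG CGT CAA CGC TCC ATG AGC TAC GCA CAG ATC GGG TTT TTT GGC GGC CGC ATG TGA TAC — ATG at 18, stop TGA at 84 → 69 nt; ATG at 45, stop TGA at 84 → 42 nt; ATG at 81, stop TGA at 84 → 6 nt.
Longest: frame -3, positions 18–86, 69 nt = 23 codons = 22 aa. → 23 codons.

23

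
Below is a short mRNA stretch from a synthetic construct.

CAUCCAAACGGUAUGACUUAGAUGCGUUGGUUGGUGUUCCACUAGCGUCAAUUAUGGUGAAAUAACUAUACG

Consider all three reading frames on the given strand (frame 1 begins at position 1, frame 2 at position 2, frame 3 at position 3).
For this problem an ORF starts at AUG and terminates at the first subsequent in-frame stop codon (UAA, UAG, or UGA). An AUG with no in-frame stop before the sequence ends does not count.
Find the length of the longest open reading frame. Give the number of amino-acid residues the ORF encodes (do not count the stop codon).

7

Frame 1: CAU CCA AAC GGU AUG ACU UAG AUG CGU UGG UUG GUG UUC CAC UAG CGU CAA UUA UGG UGA AAU AAC UAU ACG — AUG at 13, stop UAG at 19 → 9 nt; AUG at 22, stop UAG at 43 → 24 nt.
Frame 2: AUC CAA ACG GUA UGA CUU AGA UGC GUU GGU UGG UGU UCC ACU AGC GUC AAU UAU GGU GAA AUA ACU AUA — no AUG→stop ORF.
Frame 3: UCC AAA CGG UAU GAC UUA GAU GCG UUG GUU GGU GUU CCA CUA GCG UCA AUU AUG GUG AAA UAA CUA UAC — AUG at 54, stop UAA at 63 → 12 nt.
Longest: frame 1, positions 22–45, 24 nt = 8 codons = 7 aa. → 7 amino acids.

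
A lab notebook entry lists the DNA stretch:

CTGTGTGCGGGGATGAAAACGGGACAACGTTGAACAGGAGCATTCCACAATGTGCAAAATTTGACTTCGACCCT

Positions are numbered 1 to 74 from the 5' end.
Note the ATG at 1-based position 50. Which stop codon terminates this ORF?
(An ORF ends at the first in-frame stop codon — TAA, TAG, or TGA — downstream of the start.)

Codons from position 50: ATG (50–52), TGC (53–55), AAA (56–58), ATT (59–61), TGA (62–64).
The first in-frame stop codon is TGA.

TGA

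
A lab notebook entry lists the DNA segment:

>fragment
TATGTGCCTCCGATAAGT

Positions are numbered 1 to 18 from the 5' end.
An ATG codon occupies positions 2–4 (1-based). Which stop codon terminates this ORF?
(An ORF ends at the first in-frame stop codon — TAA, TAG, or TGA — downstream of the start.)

Codons from position 2: ATG (2–4), TGC (5–7), CTC (8–10), CGA (11–13), TAA (14–16).
The first in-frame stop codon is TAA.

TAA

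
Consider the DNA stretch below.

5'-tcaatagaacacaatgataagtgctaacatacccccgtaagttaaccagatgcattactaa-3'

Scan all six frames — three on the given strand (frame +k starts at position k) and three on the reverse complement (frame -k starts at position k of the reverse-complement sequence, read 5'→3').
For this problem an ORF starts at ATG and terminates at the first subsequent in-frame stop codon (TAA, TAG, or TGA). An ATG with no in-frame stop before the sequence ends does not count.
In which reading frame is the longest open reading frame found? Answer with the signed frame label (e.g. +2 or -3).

Reverse complement (5'→3'): TTAGTAATGCATCTGGTTAACTTACGGGGGTATGTTAGCACTTATCATTGTGTTCTATTGA
Frame +1: TCA ATA GAA CAC AAT GAT AAG TGC TAA CAT ACC CCC GTA AGT TAA CCA GAT GCA TTA CTA — no ATG→stop ORF.
Frame +2: CAA TAG AAC ACA ATG ATA AGT GCT AAC ATA CCC CCG TAA GTT AAC CAG ATG CAT TAC TAA — ATG at 14, stop TAA at 38 → 27 nt; ATG at 50, stop TAA at 59 → 12 nt.
Frame +3: AAT AGA ACA CAA TGA TAA GTG CTA ACA TAC CCC CGT AAG TTA ACC AGA TGC ATT ACT — no ATG→stop ORF.
Frame -1: TTA GTA ATG CAT CTG GTT AAC TTA CGG GGG TAT GTT AGC ACT TAT CAT TGT GTT CTA TTG — no ATG→stop ORF.
Frame -2: TAG TAA TGC ATC TGG TTA ACT TAC GGG GGT ATG TTA GCA CTT ATC ATT GTG TTC TAT TGA — ATG at 32, stop TGA at 59 → 30 nt.
Frame -3: AGT AAT GCA TCT GGT TAA CTT ACG GGG GTA TGT TAG CAC TTA TCA TTG TGT TCT ATT — no ATG→stop ORF.
Longest ORF is 30 nt in frame -2 (positions 32–61).

-2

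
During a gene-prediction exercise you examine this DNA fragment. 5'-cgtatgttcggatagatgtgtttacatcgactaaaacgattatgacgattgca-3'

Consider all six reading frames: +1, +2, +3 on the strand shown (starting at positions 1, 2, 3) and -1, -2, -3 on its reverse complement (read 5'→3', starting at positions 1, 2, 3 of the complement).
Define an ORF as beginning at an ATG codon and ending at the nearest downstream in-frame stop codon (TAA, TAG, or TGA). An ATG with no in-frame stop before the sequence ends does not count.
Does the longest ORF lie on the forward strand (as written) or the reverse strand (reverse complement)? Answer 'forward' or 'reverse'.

Reverse complement (5'→3'): TGCAATCGTCATAATCGTTTTAGTCGATGTAAACACATCTATCCGAACATACG
Frame +1: CGT ATG TTC GGA TAG ATG TGT TTA CAT CGA CTA AAA CGA TTA TGA CGA TTG — ATG at 4, stop TAG at 13 → 12 nt; ATG at 16, stop TGA at 43 → 30 nt.
Frame +2: GTA TGT TCG GAT AGA TGT GTT TAC ATC GAC TAA AAC GAT TAT GAC GAT TGC — no ATG→stop ORF.
Frame +3: TAT GTT CGG ATA GAT GTG TTT ACA TCG ACT AAA ACG ATT ATG ACG ATT GCA — no ATG→stop ORF.
Frame -1: TGC AAT CGT CAT AAT CGT TTT AGT CGA TGT AAA CAC ATC TAT CCG AAC ATA — no ATG→stop ORF.
Frame -2: GCA ATC GTC ATA ATC GTT TTA GTC GAT GTA AAC ACA TCT ATC CGA ACA TAC — no ATG→stop ORF.
Frame -3: CAA TCG TCA TAA TCG TTT TAG TCG ATG TAA ACA CAT CTA TCC GAA CAT ACG — ATG at 27, stop TAA at 30 → 6 nt.
Forward-strand max 30 nt; reverse-strand max 6 nt. The forward strand has the longer ORF.

forward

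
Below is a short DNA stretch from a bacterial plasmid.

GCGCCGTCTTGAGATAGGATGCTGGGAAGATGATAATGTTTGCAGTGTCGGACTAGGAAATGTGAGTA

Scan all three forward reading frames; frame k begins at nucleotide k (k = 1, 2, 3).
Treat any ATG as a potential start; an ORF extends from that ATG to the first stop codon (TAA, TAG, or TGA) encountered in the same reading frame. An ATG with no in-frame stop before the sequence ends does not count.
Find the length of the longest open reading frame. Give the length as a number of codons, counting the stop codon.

Frame 1: GCG CCG TCT TGA GAT AGG ATG CTG GGA AGA TGA TAA TGT TTG CAG TGT CGG ACT AGG AAA TGT GAG — ATG at 19, stop TGA at 31 → 15 nt.
Frame 2: CGC CGT CTT GAG ATA GGA TGC TGG GAA GAT GAT AAT GTT TGC AGT GTC GGA CTA GGA AAT GTG AGT — no ATG→stop ORF.
Frame 3: GCC GTC TTG AGA TAG GAT GCT GGG AAG ATG ATA ATG TTT GCA GTG TCG GAC TAG GAA ATG TGA GTA — ATG at 30, stop TAG at 54 → 27 nt; ATG at 36, stop TAG at 54 → 21 nt; ATG at 60, stop TGA at 63 → 6 nt.
Longest: frame 3, positions 30–56, 27 nt = 9 codons = 8 aa. → 9 codons.

9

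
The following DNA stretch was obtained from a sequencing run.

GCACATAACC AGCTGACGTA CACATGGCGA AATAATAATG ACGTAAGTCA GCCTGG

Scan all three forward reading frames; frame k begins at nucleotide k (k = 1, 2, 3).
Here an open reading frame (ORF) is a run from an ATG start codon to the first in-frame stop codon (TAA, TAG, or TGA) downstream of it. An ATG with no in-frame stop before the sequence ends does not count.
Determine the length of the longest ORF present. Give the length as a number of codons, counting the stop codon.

Frame 1: GCA CAT AAC CAG CTG ACG TAC ACA TGG CGA AAT AAT AAT GAC GTA AGT CAG CCT — no ATG→stop ORF.
Frame 2: CAC ATA ACC AGC TGA CGT ACA CAT GGC GAA ATA ATA ATG ACG TAA GTC AGC CTG — ATG at 38, stop TAA at 44 → 9 nt.
Frame 3: ACA TAA CCA GCT GAC GTA CAC ATG GCG AAA TAA TAA TGA CGT AAG TCA GCC TGG — ATG at 24, stop TAA at 33 → 12 nt.
Longest: frame 3, positions 24–35, 12 nt = 4 codons = 3 aa. → 4 codons.

4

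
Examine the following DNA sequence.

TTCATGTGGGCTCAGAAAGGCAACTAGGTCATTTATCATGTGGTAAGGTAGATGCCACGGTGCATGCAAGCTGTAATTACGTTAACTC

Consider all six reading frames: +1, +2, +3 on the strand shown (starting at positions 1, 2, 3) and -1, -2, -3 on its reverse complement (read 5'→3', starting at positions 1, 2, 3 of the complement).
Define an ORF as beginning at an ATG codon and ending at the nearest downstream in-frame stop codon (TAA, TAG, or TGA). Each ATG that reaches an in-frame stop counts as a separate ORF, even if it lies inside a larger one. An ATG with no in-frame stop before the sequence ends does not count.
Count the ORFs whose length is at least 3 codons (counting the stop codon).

4

Reverse complement (5'→3'): GAGTTAACGTAATTACAGCTTGCATGCACCGTGGCATCTACCTTACCACATGATAAATGACCTAGTTGCCTTTCTGAGCCCACATGAA
Frame +1: TTC ATG TGG GCT CAG AAA GGC AAC TAG GTC ATT TAT CAT GTG GTA AGG TAG ATG CCA CGG TGC ATG CAA GCT GTA ATT ACG TTA ACT — ATG at 4, stop TAG at 25 → 24 nt.
Frame +2: TCA TGT GGG CTC AGA AAG GCA ACT AGG TCA TTT ATC ATG TGG TAA GGT AGA TGC CAC GGT GCA TGC AAG CTG TAA TTA CGT TAA CTC — ATG at 38, stop TAA at 44 → 9 nt.
Frame +3: CAT GTG GGC TCA GAA AGG CAA CTA GGT CAT TTA TCA TGT GGT AAG GTA GAT GCC ACG GTG CAT GCA AGC TGT AAT TAC GTT AAC — no ATG→stop ORF.
Frame -1: GAG TTA ACG TAA TTA CAG CTT GCA TGC ACC GTG GCA TCT ACC TTA CCA CAT GAT AAA TGA CCT AGT TGC CTT TCT GAG CCC ACA TGA — no ATG→stop ORF.
Frame -2: AGT TAA CGT AAT TAC AGC TTG CAT GCA CCG TGG CAT CTA CCT TAC CAC ATG ATA AAT GAC CTA GTT GCC TTT CTG AGC CCA CAT GAA — no ATG→stop ORF.
Frame -3: GTT AAC GTA ATT ACA GCT TGC ATG CAC CGT GGC ATC TAC CTT ACC ACA TGA TAA ATG ACC TAG TTG CCT TTC TGA GCC CAC ATG — ATG at 24, stop TGA at 51 → 30 nt; ATG at 57, stop TAG at 63 → 9 nt.
ORFs ≥ 3 codons: frame +1 4–27 (8 codons), frame +2 38–46 (3 codons), frame -3 24–53 (10 codons), frame -3 57–65 (3 codons). Count = 4.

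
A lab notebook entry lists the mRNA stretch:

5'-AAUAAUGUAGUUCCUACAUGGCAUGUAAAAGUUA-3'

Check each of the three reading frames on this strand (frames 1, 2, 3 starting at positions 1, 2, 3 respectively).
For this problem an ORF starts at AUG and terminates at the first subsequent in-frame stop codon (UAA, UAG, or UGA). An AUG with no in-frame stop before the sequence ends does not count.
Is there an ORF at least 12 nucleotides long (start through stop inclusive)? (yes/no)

Frame 1: AAU AAU GUA GUU CCU ACA UGG CAU GUA AAA GUU — no AUG→stop ORF.
Frame 2: AUA AUG UAG UUC CUA CAU GGC AUG UAA AAG UUA — AUG at 5, stop UAG at 8 → 6 nt; AUG at 23, stop UAA at 26 → 6 nt.
Frame 3: UAA UGU AGU UCC UAC AUG GCA UGU AAA AGU — no AUG→stop ORF.
Largest ORF found is 6 nucleotides < 12, so no.

no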